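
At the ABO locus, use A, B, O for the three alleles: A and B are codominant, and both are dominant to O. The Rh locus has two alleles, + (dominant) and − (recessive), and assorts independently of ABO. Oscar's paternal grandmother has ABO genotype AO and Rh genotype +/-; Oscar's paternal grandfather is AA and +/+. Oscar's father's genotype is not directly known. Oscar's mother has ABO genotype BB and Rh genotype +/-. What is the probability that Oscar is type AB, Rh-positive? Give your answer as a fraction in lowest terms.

21/32

Oscar's father's ABO genotype from AO × AA: 1/2 AA, 1/2 AO.
Crossing each possibility with the mother BB and summing P(type AB): 1/2·1 + 1/2·1/2 = 3/4.
Similarly for Rh via the father's Rh distribution: P(Rh+) = 7/8.
Independent loci: 3/4 × 7/8 = 21/32.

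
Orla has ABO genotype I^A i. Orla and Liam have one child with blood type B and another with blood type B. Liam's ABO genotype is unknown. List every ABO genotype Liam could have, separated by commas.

For each candidate genotype of Liam, check whether crossing it with I^A i can produce every observed child phenotype.
  I^A I^A → possible child types {A} ✗
  I^A I^B → possible child types {A, B, AB} ✓
  I^A i → possible child types {O, A} ✗
  I^B I^B → possible child types {B, AB} ✓
  I^B i → possible child types {O, A, B, AB} ✓
  i i → possible child types {O, A} ✗

I^A I^B, I^B I^B, I^B i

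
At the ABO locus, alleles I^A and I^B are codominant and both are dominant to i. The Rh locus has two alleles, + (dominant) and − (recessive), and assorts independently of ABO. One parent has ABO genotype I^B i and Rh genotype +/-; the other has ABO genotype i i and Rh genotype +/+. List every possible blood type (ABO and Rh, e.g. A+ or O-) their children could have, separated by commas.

O+, B+

Gametes from I^B i × i i give offspring ABO genotypes I^B i, i i, i.e. phenotypes O, B.
Rh cross +/- × +/+ → phenotypes Rh+.
Combining independently: O+, B+.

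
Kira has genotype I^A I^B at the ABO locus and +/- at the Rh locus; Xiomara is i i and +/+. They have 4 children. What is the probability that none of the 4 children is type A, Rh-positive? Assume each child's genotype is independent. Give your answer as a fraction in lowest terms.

ABO cross I^A I^B × i i → 1/2 A, 1/2 B.
Rh cross +/- × +/+ → 1 Rh+; so P(type A, Rh-positive) = 1/2 × 1 = 1/2 per child.
P(not type A, Rh-positive) = 1/2 for one child; (1/2)^4 = 1/16.

1/16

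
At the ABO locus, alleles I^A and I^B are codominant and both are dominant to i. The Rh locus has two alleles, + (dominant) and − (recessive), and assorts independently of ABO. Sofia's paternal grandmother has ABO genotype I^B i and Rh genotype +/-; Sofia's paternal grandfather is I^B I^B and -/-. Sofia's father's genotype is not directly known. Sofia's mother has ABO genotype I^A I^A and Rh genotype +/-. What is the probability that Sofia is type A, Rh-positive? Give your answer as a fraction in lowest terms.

5/32

Sofia's father's ABO genotype from I^B i × I^B I^B: 1/2 I^B I^B, 1/2 I^B i.
Crossing each possibility with the mother I^A I^A and summing P(type A): 1/2·0 + 1/2·1/2 = 1/4.
Similarly for Rh via the father's Rh distribution: P(Rh+) = 5/8.
Independent loci: 1/4 × 5/8 = 5/32.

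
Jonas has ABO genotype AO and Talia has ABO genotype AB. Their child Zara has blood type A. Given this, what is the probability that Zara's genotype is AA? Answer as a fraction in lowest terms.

1/2

Cross AO × AB → 1/4 AA, 1/4 AB, 1/4 AO, 1/4 BO.
Type-A genotypes among offspring: AA (1/4), AO (1/4); total 1/2.
P(AA | type A) = (1/4) / (1/2) = 1/2.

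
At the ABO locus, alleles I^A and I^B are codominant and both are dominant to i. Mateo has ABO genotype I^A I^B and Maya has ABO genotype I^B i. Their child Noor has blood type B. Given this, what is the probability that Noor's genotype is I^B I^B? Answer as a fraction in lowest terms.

Cross I^A I^B × I^B i → 1/4 I^A I^B, 1/4 I^A i, 1/4 I^B I^B, 1/4 I^B i.
Type-B genotypes among offspring: I^B I^B (1/4), I^B i (1/4); total 1/2.
P(I^B I^B | type B) = (1/4) / (1/2) = 1/2.

1/2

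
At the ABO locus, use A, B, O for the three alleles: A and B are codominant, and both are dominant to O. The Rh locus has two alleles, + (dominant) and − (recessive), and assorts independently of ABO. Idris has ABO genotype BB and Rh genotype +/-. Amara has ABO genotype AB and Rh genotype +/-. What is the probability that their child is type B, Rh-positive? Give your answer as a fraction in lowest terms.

ABO cross BB × AB → offspring phenotypes: 1/2 B, 1/2 AB.
Rh cross +/- × +/- → 3/4 Rh+, 1/4 Rh-.
Independent loci: P(type B, Rh-positive) = 1/2 × 3/4 = 3/8.

3/8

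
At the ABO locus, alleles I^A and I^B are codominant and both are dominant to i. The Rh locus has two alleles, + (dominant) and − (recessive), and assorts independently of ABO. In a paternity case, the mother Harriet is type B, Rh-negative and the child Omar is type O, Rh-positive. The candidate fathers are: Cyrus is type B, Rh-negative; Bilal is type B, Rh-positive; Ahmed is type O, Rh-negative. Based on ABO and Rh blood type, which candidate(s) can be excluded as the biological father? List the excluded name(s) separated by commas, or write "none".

Cyrus, Ahmed

A candidate is excluded only if no genotype consistent with his phenotype could produce a type O, Rh-positive child with a type B, Rh-negative mother.
Cyrus (type B, Rh-): no genotype consistent with that phenotype can produce a type-O Rh+ child with a type-B mother.
Ahmed (type O, Rh-): no genotype consistent with that phenotype can produce a type-O Rh+ child with a type-B mother.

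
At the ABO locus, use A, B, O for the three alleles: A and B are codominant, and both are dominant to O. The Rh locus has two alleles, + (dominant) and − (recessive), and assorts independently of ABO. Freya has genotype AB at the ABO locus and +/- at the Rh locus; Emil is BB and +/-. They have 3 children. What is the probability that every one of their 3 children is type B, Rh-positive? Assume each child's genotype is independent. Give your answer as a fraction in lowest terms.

27/512

ABO cross AB × BB → 1/2 B, 1/2 AB.
Rh cross +/- × +/- → 3/4 Rh+, 1/4 Rh-; so P(type B, Rh-positive) = 1/2 × 3/4 = 3/8 per child.
All 3 independent: (3/8)^3 = 27/512.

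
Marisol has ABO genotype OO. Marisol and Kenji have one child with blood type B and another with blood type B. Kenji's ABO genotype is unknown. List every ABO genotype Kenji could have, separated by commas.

For each candidate genotype of Kenji, check whether crossing it with OO can produce every observed child phenotype.
  AA → possible child types {A} ✗
  AB → possible child types {A, B} ✓
  AO → possible child types {O, A} ✗
  BB → possible child types {B} ✓
  BO → possible child types {O, B} ✓
  OO → possible child types {O} ✗

AB, BB, BO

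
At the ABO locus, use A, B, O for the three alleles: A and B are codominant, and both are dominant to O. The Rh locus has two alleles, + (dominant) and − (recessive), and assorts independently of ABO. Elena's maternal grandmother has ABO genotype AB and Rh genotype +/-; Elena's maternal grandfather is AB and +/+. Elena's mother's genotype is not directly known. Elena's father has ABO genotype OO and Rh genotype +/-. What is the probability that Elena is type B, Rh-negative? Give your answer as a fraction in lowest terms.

Elena's mother's ABO genotype from AB × AB: 1/4 AA, 1/2 AB, 1/4 BB.
Crossing each possibility with the father OO and summing P(type B): 1/4·0 + 1/2·1/2 + 1/4·1 = 1/2.
Similarly for Rh via the mother's Rh distribution: P(Rh-) = 1/8.
Independent loci: 1/2 × 1/8 = 1/16.

1/16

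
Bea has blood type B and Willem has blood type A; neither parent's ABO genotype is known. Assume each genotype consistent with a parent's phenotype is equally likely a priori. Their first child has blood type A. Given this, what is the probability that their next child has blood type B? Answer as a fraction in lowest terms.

1/12

Possible genotypes: Bea ∈ {BB, BO}; Willem ∈ {AA, AO}.
Weight each parental genotype pair by prior × P(type-A child):
  BO × AA: posterior weight 2/3; P(next child type B) = 0.
  BO × AO: posterior weight 1/3; P(next child type B) = 1/4.
Weighted sum = 1/12.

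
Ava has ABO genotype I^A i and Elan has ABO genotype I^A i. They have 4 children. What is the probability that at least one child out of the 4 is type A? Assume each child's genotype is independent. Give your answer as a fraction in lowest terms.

ABO cross I^A i × I^A i → 1/4 O, 3/4 A.
So P(type A) = 3/4 per child.
P(none) = (1/4)^4 = 1/256; P(at least one) = 1 − 1/256 = 255/256.

255/256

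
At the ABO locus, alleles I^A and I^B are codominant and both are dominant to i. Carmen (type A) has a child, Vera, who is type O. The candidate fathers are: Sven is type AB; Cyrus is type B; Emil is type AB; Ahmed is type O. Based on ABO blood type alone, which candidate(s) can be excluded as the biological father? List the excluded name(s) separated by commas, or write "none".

Sven, Emil

A candidate is excluded only if no genotype consistent with his phenotype could produce a type O child with a type A mother.
Sven (type AB): no genotype consistent with that phenotype can produce a type-O child with a type-A mother.
Emil (type AB): no genotype consistent with that phenotype can produce a type-O child with a type-A mother.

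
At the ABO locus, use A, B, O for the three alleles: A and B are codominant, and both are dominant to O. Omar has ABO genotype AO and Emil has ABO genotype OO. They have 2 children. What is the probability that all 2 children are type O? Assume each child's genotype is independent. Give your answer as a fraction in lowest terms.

ABO cross AO × OO → 1/2 O, 1/2 A.
So P(type O) = 1/2 per child.
All 2 independent: (1/2)^2 = 1/4.

1/4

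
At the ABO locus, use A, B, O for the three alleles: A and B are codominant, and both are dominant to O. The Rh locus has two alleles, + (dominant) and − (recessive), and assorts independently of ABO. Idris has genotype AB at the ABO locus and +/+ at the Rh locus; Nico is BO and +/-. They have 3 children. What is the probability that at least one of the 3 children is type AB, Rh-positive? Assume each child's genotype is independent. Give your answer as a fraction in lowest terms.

37/64

ABO cross AB × BO → 1/4 A, 1/2 B, 1/4 AB.
Rh cross +/+ × +/- → 1 Rh+; so P(type AB, Rh-positive) = 1/4 × 1 = 1/4 per child.
P(none) = (3/4)^3 = 27/64; P(at least one) = 1 − 27/64 = 37/64.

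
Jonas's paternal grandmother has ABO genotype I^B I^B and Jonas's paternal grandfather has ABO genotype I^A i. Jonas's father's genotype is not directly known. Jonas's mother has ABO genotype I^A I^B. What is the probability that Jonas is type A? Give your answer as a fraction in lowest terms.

Jonas's father's ABO genotype from I^B I^B × I^A i: 1/2 I^A I^B, 1/2 I^B i.
Crossing each possibility with the mother I^A I^B and summing P(type A): 1/2·1/4 + 1/2·1/4 = 1/4.

1/4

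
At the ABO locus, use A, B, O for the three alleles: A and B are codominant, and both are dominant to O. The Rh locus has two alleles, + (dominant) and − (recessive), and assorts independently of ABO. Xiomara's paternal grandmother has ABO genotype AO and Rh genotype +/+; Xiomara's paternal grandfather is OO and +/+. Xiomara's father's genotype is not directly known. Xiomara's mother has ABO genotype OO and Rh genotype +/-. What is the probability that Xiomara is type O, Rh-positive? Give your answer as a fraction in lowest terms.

3/4

Xiomara's father's ABO genotype from AO × OO: 1/2 AO, 1/2 OO.
Crossing each possibility with the mother OO and summing P(type O): 1/2·1/2 + 1/2·1 = 3/4.
Similarly for Rh via the father's Rh distribution: P(Rh+) = 1.
Independent loci: 3/4 × 1 = 3/4.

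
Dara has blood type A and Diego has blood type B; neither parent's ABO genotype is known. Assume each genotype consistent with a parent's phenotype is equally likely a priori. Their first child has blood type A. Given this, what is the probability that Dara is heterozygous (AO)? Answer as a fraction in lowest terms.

1/3

Possible genotypes: Dara ∈ {AA, AO}; Diego ∈ {BB, BO}.
Weight each parental genotype pair by prior × P(type-A child):
  AA × BO: posterior weight 2/3.
  AO × BO: posterior weight 1/3.
Sum the posterior weight over pairs where Dara is AO: 1/3.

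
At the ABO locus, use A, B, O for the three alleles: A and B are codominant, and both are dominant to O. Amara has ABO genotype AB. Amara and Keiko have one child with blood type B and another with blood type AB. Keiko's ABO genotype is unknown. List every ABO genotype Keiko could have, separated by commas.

For each candidate genotype of Keiko, check whether crossing it with AB can produce every observed child phenotype.
  AA → possible child types {A, AB} ✗
  AB → possible child types {A, B, AB} ✓
  AO → possible child types {A, B, AB} ✓
  BB → possible child types {B, AB} ✓
  BO → possible child types {A, B, AB} ✓
  OO → possible child types {A, B} ✗

AB, AO, BB, BO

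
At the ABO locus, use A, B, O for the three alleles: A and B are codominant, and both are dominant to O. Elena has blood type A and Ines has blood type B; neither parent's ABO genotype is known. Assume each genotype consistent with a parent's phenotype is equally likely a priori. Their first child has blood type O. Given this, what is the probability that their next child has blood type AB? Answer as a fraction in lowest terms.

1/4

Possible genotypes: Elena ∈ {AA, AO}; Ines ∈ {BB, BO}.
Weight each parental genotype pair by prior × P(type-O child):
  AO × BO: posterior weight 1; P(next child type AB) = 1/4.
Weighted sum = 1/4.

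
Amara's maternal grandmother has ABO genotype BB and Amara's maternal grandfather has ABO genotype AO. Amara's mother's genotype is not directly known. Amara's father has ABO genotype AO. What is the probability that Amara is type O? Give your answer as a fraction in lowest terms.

Amara's mother's ABO genotype from BB × AO: 1/2 AB, 1/2 BO.
Crossing each possibility with the father AO and summing P(type O): 1/2·0 + 1/2·1/4 = 1/8.

1/8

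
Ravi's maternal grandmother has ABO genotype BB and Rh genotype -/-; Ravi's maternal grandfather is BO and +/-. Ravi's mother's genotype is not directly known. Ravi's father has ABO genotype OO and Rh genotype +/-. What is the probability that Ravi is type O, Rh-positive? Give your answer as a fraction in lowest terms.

Ravi's mother's ABO genotype from BB × BO: 1/2 BB, 1/2 BO.
Crossing each possibility with the father OO and summing P(type O): 1/2·0 + 1/2·1/2 = 1/4.
Similarly for Rh via the mother's Rh distribution: P(Rh+) = 5/8.
Independent loci: 1/4 × 5/8 = 5/32.

5/32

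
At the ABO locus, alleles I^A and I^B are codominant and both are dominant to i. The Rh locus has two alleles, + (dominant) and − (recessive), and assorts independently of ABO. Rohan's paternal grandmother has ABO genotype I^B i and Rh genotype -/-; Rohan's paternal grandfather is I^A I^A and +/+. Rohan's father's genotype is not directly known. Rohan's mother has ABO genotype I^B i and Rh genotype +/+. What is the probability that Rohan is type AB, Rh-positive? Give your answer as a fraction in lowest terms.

1/4

Rohan's father's ABO genotype from I^B i × I^A I^A: 1/2 I^A I^B, 1/2 I^A i.
Crossing each possibility with the mother I^B i and summing P(type AB): 1/2·1/4 + 1/2·1/4 = 1/4.
Similarly for Rh via the father's Rh distribution: P(Rh+) = 1.
Independent loci: 1/4 × 1 = 1/4.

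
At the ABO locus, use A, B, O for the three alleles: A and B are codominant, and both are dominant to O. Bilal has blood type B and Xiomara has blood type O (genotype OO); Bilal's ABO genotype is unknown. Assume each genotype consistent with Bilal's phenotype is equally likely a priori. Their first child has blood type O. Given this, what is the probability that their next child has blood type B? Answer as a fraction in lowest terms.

1/2

Possible genotypes: Bilal ∈ {BB, BO}; Xiomara ∈ {OO}.
Weight each parental genotype pair by prior × P(type-O child):
  BO × OO: posterior weight 1; P(next child type B) = 1/2.
Weighted sum = 1/2.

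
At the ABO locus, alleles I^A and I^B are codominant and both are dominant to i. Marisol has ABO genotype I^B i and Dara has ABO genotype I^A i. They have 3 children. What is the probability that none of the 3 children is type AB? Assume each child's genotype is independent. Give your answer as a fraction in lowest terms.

ABO cross I^B i × I^A i → 1/4 O, 1/4 A, 1/4 B, 1/4 AB.
So P(type AB) = 1/4 per child.
P(not type AB) = 3/4 for one child; (3/4)^3 = 27/64.

27/64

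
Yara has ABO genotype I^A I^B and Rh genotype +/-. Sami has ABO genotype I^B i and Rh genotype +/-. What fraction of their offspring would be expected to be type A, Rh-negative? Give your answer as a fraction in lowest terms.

1/16

ABO cross I^A I^B × I^B i → offspring phenotypes: 1/4 A, 1/2 B, 1/4 AB.
Rh cross +/- × +/- → 3/4 Rh+, 1/4 Rh-.
Independent loci: P(type A, Rh-negative) = 1/4 × 1/4 = 1/16.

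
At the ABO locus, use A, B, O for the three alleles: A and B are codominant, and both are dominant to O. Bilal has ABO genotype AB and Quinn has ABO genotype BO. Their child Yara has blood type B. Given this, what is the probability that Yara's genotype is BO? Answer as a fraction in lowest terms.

1/2

Cross AB × BO → 1/4 AB, 1/4 AO, 1/4 BB, 1/4 BO.
Type-B genotypes among offspring: BB (1/4), BO (1/4); total 1/2.
P(BO | type B) = (1/4) / (1/2) = 1/2.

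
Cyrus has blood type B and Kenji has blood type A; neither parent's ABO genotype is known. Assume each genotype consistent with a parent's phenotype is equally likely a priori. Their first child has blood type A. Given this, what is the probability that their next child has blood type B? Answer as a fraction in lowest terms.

Possible genotypes: Cyrus ∈ {BB, BO}; Kenji ∈ {AA, AO}.
Weight each parental genotype pair by prior × P(type-A child):
  BO × AA: posterior weight 2/3; P(next child type B) = 0.
  BO × AO: posterior weight 1/3; P(next child type B) = 1/4.
Weighted sum = 1/12.

1/12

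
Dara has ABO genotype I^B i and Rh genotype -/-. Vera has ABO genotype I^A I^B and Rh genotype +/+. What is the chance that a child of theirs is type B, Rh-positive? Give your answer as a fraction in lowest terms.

1/2

ABO cross I^B i × I^A I^B → offspring phenotypes: 1/4 A, 1/2 B, 1/4 AB.
Rh cross -/- × +/+ → 1 Rh+.
Independent loci: P(type B, Rh-positive) = 1/2 × 1 = 1/2.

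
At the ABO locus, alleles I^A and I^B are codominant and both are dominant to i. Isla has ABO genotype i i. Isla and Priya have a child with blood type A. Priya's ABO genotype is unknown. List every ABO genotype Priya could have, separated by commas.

I^A I^A, I^A I^B, I^A i

For each candidate genotype of Priya, check whether crossing it with i i can produce every observed child phenotype.
  I^A I^A → possible child types {A} ✓
  I^A I^B → possible child types {A, B} ✓
  I^A i → possible child types {O, A} ✓
  I^B I^B → possible child types {B} ✗
  I^B i → possible child types {O, B} ✗
  i i → possible child types {O} ✗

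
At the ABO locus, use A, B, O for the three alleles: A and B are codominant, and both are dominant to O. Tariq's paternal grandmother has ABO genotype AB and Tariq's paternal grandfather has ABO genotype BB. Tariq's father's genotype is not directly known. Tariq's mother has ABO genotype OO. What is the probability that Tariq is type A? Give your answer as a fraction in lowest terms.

Tariq's father's ABO genotype from AB × BB: 1/2 AB, 1/2 BB.
Crossing each possibility with the mother OO and summing P(type A): 1/2·1/2 + 1/2·0 = 1/4.

1/4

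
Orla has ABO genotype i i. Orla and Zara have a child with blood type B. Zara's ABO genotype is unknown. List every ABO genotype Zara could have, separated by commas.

For each candidate genotype of Zara, check whether crossing it with i i can produce every observed child phenotype.
  I^A I^A → possible child types {A} ✗
  I^A I^B → possible child types {A, B} ✓
  I^A i → possible child types {O, A} ✗
  I^B I^B → possible child types {B} ✓
  I^B i → possible child types {O, B} ✓
  i i → possible child types {O} ✗

I^A I^B, I^B I^B, I^B i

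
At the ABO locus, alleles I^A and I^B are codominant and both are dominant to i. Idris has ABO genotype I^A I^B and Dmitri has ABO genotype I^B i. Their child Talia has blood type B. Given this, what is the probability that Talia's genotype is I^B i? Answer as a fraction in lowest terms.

Cross I^A I^B × I^B i → 1/4 I^A I^B, 1/4 I^A i, 1/4 I^B I^B, 1/4 I^B i.
Type-B genotypes among offspring: I^B I^B (1/4), I^B i (1/4); total 1/2.
P(I^B i | type B) = (1/4) / (1/2) = 1/2.

1/2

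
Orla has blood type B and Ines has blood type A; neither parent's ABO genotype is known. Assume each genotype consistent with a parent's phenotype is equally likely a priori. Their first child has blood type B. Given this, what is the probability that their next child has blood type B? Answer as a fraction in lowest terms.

5/12

Possible genotypes: Orla ∈ {I^B I^B, I^B i}; Ines ∈ {I^A I^A, I^A i}.
Weight each parental genotype pair by prior × P(type-B child):
  I^B I^B × I^A i: posterior weight 2/3; P(next child type B) = 1/2.
  I^B i × I^A i: posterior weight 1/3; P(next child type B) = 1/4.
Weighted sum = 5/12.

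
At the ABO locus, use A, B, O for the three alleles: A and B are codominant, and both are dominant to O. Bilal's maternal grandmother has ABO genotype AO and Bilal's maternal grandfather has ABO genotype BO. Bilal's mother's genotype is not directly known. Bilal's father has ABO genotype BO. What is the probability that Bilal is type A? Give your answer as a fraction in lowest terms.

1/8

Bilal's mother's ABO genotype from AO × BO: 1/4 AB, 1/4 AO, 1/4 BO, 1/4 OO.
Crossing each possibility with the father BO and summing P(type A): 1/4·1/4 + 1/4·1/4 + 1/4·0 + 1/4·0 = 1/8.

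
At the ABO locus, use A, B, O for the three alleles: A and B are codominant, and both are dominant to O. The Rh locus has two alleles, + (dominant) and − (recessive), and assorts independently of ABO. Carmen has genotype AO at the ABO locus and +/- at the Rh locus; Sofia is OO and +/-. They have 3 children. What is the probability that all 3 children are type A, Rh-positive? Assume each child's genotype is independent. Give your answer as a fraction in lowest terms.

27/512

ABO cross AO × OO → 1/2 O, 1/2 A.
Rh cross +/- × +/- → 3/4 Rh+, 1/4 Rh-; so P(type A, Rh-positive) = 1/2 × 3/4 = 3/8 per child.
All 3 independent: (3/8)^3 = 27/512.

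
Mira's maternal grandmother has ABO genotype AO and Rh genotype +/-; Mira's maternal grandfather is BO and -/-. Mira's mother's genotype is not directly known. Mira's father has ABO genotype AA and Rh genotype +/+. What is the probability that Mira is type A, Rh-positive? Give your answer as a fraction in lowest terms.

Mira's mother's ABO genotype from AO × BO: 1/4 AB, 1/4 AO, 1/4 BO, 1/4 OO.
Crossing each possibility with the father AA and summing P(type A): 1/4·1/2 + 1/4·1 + 1/4·1/2 + 1/4·1 = 3/4.
Similarly for Rh via the mother's Rh distribution: P(Rh+) = 1.
Independent loci: 3/4 × 1 = 3/4.

3/4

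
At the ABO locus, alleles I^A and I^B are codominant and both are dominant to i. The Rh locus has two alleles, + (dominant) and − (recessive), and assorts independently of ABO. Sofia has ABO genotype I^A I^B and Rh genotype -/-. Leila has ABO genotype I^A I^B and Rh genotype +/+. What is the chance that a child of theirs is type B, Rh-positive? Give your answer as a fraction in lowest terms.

1/4

ABO cross I^A I^B × I^A I^B → offspring phenotypes: 1/4 A, 1/4 B, 1/2 AB.
Rh cross -/- × +/+ → 1 Rh+.
Independent loci: P(type B, Rh-positive) = 1/4 × 1 = 1/4.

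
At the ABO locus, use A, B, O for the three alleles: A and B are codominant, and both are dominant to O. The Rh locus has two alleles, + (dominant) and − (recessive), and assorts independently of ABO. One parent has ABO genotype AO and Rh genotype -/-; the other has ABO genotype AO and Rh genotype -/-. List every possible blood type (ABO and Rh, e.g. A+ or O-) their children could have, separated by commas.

O-, A-

Gametes from AO × AO give offspring ABO genotypes AA, AO, OO, i.e. phenotypes O, A.
Rh cross -/- × -/- → phenotypes Rh-.
Combining independently: O-, A-.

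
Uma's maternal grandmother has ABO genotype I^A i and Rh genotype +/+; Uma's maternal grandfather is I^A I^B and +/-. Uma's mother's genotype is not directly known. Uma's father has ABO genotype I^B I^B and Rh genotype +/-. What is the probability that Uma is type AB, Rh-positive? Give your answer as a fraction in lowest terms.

7/16

Uma's mother's ABO genotype from I^A i × I^A I^B: 1/4 I^A I^A, 1/4 I^A I^B, 1/4 I^A i, 1/4 I^B i.
Crossing each possibility with the father I^B I^B and summing P(type AB): 1/4·1 + 1/4·1/2 + 1/4·1/2 + 1/4·0 = 1/2.
Similarly for Rh via the mother's Rh distribution: P(Rh+) = 7/8.
Independent loci: 1/2 × 7/8 = 7/16.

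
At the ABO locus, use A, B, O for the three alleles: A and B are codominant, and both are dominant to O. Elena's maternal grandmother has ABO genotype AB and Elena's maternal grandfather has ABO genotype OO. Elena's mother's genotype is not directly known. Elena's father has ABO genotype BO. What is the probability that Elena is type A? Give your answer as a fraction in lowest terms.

1/8

Elena's mother's ABO genotype from AB × OO: 1/2 AO, 1/2 BO.
Crossing each possibility with the father BO and summing P(type A): 1/2·1/4 + 1/2·0 = 1/8.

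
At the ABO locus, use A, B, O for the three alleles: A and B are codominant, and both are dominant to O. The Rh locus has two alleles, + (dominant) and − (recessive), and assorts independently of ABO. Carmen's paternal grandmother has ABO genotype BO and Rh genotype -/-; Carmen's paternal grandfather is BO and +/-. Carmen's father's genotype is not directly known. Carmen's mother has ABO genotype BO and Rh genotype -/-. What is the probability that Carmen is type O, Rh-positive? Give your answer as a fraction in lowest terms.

1/16

Carmen's father's ABO genotype from BO × BO: 1/4 BB, 1/2 BO, 1/4 OO.
Crossing each possibility with the mother BO and summing P(type O): 1/4·0 + 1/2·1/4 + 1/4·1/2 = 1/4.
Similarly for Rh via the father's Rh distribution: P(Rh+) = 1/4.
Independent loci: 1/4 × 1/4 = 1/16.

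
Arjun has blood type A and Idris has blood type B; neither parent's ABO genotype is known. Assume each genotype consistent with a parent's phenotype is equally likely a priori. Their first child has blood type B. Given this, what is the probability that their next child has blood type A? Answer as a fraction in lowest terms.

1/12

Possible genotypes: Arjun ∈ {I^A I^A, I^A i}; Idris ∈ {I^B I^B, I^B i}.
Weight each parental genotype pair by prior × P(type-B child):
  I^A i × I^B I^B: posterior weight 2/3; P(next child type A) = 0.
  I^A i × I^B i: posterior weight 1/3; P(next child type A) = 1/4.
Weighted sum = 1/12.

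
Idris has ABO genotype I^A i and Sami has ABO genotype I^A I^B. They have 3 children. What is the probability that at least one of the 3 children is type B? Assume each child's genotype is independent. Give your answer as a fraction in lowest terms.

ABO cross I^A i × I^A I^B → 1/2 A, 1/4 B, 1/4 AB.
So P(type B) = 1/4 per child.
P(none) = (3/4)^3 = 27/64; P(at least one) = 1 − 27/64 = 37/64.

37/64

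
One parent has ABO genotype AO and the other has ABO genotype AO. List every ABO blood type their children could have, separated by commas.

Gametes from AO × AO give offspring ABO genotypes AA, AO, OO, i.e. phenotypes O, A.

O, A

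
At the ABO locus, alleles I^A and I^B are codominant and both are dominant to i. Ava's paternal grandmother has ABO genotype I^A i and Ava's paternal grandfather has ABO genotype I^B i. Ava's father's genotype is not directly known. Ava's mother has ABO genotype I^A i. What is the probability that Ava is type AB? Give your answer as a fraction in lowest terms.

1/8

Ava's father's ABO genotype from I^A i × I^B i: 1/4 I^A I^B, 1/4 I^A i, 1/4 I^B i, 1/4 i i.
Crossing each possibility with the mother I^A i and summing P(type AB): 1/4·1/4 + 1/4·0 + 1/4·1/4 + 1/4·0 = 1/8.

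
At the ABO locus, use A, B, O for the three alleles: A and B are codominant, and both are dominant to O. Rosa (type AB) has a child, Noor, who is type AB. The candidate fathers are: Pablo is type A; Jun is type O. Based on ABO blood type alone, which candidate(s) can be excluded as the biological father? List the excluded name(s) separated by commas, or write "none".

A candidate is excluded only if no genotype consistent with his phenotype could produce a type AB child with a type AB mother.
Jun (type O): no genotype consistent with that phenotype can produce a type-AB child with a type-AB mother.

Jun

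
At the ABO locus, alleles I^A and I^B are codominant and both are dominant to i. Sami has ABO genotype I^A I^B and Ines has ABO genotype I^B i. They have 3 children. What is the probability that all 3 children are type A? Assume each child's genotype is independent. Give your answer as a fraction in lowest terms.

ABO cross I^A I^B × I^B i → 1/4 A, 1/2 B, 1/4 AB.
So P(type A) = 1/4 per child.
All 3 independent: (1/4)^3 = 1/64.

1/64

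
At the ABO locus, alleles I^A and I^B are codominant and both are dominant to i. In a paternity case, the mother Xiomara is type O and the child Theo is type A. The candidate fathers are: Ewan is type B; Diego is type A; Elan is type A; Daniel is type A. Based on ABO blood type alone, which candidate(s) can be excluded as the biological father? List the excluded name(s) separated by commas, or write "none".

A candidate is excluded only if no genotype consistent with his phenotype could produce a type A child with a type O mother.
Ewan (type B): no genotype consistent with that phenotype can produce a type-A child with a type-O mother.

Ewan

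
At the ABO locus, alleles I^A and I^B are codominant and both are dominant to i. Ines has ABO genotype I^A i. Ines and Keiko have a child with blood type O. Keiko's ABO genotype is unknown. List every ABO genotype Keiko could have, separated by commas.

For each candidate genotype of Keiko, check whether crossing it with I^A i can produce every observed child phenotype.
  I^A I^A → possible child types {A} ✗
  I^A I^B → possible child types {A, B, AB} ✗
  I^A i → possible child types {O, A} ✓
  I^B I^B → possible child types {B, AB} ✗
  I^B i → possible child types {O, A, B, AB} ✓
  i i → possible child types {O, A} ✓

I^A i, I^B i, i i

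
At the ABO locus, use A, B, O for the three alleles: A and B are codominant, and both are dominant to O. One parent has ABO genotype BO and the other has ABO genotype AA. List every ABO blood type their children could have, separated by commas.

Gametes from BO × AA give offspring ABO genotypes AB, AO, i.e. phenotypes A, AB.

A, AB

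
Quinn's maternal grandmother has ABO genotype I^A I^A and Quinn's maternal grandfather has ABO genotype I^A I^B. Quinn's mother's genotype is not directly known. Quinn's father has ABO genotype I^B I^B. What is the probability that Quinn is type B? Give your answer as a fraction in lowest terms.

1/4

Quinn's mother's ABO genotype from I^A I^A × I^A I^B: 1/2 I^A I^A, 1/2 I^A I^B.
Crossing each possibility with the father I^B I^B and summing P(type B): 1/2·0 + 1/2·1/2 = 1/4.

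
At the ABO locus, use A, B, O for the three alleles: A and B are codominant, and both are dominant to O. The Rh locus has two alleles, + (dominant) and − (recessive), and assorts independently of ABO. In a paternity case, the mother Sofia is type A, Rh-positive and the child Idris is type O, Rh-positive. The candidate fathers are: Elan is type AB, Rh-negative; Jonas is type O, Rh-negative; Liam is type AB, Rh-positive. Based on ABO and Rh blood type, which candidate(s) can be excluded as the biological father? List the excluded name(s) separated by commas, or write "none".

Elan, Liam

A candidate is excluded only if no genotype consistent with his phenotype could produce a type O, Rh-positive child with a type A, Rh-positive mother.
Elan (type AB, Rh-): no genotype consistent with that phenotype can produce a type-O Rh+ child with a type-A mother.
Liam (type AB, Rh+): no genotype consistent with that phenotype can produce a type-O Rh+ child with a type-A mother.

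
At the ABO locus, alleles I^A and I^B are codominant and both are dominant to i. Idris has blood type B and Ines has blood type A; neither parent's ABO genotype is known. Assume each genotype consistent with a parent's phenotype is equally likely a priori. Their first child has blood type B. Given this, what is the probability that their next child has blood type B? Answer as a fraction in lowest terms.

5/12

Possible genotypes: Idris ∈ {I^B I^B, I^B i}; Ines ∈ {I^A I^A, I^A i}.
Weight each parental genotype pair by prior × P(type-B child):
  I^B I^B × I^A i: posterior weight 2/3; P(next child type B) = 1/2.
  I^B i × I^A i: posterior weight 1/3; P(next child type B) = 1/4.
Weighted sum = 5/12.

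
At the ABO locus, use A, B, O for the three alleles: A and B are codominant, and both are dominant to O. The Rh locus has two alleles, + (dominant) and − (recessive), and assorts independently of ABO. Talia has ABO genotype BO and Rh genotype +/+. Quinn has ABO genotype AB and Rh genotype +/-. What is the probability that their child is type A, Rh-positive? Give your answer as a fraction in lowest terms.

ABO cross BO × AB → offspring phenotypes: 1/4 A, 1/2 B, 1/4 AB.
Rh cross +/+ × +/- → 1 Rh+.
Independent loci: P(type A, Rh-positive) = 1/4 × 1 = 1/4.

1/4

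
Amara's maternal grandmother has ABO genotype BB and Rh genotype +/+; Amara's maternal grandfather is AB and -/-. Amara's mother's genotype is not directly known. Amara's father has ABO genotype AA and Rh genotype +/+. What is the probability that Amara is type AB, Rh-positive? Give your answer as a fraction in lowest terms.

3/4

Amara's mother's ABO genotype from BB × AB: 1/2 AB, 1/2 BB.
Crossing each possibility with the father AA and summing P(type AB): 1/2·1/2 + 1/2·1 = 3/4.
Similarly for Rh via the mother's Rh distribution: P(Rh+) = 1.
Independent loci: 3/4 × 1 = 3/4.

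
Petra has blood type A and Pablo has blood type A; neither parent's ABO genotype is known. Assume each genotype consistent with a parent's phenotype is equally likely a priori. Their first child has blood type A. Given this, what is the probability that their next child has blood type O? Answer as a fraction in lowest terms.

1/20

Possible genotypes: Petra ∈ {AA, AO}; Pablo ∈ {AA, AO}.
Weight each parental genotype pair by prior × P(type-A child):
  AA × AA: posterior weight 4/15; P(next child type O) = 0.
  AA × AO: posterior weight 4/15; P(next child type O) = 0.
  AO × AA: posterior weight 4/15; P(next child type O) = 0.
  AO × AO: posterior weight 1/5; P(next child type O) = 1/4.
Weighted sum = 1/20.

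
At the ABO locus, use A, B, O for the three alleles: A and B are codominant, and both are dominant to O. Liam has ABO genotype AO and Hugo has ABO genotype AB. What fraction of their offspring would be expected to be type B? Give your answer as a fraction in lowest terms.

1/4

ABO cross AO × AB → offspring phenotypes: 1/2 A, 1/4 B, 1/4 AB.
So P(type B) = 1/4.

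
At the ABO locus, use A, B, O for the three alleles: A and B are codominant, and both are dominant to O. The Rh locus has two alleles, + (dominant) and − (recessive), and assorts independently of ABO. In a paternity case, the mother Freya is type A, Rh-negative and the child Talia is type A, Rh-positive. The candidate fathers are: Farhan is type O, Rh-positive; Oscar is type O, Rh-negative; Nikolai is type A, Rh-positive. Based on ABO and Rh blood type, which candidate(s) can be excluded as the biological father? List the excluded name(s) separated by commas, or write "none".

Oscar

A candidate is excluded only if no genotype consistent with his phenotype could produce a type A, Rh-positive child with a type A, Rh-negative mother.
Oscar (type O, Rh-): no genotype consistent with that phenotype can produce a type-A Rh+ child with a type-A mother.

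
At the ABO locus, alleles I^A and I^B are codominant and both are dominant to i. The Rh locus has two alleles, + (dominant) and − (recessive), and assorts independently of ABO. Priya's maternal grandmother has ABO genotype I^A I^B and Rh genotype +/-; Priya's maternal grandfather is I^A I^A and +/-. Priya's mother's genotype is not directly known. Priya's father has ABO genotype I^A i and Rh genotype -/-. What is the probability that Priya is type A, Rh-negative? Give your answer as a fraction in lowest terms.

Priya's mother's ABO genotype from I^A I^B × I^A I^A: 1/2 I^A I^A, 1/2 I^A I^B.
Crossing each possibility with the father I^A i and summing P(type A): 1/2·1 + 1/2·1/2 = 3/4.
Similarly for Rh via the mother's Rh distribution: P(Rh-) = 1/2.
Independent loci: 3/4 × 1/2 = 3/8.

3/8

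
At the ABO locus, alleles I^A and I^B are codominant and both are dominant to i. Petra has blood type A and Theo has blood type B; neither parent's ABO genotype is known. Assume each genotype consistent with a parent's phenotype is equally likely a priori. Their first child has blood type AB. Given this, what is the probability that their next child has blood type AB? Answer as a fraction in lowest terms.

Possible genotypes: Petra ∈ {I^A I^A, I^A i}; Theo ∈ {I^B I^B, I^B i}.
Weight each parental genotype pair by prior × P(type-AB child):
  I^A I^A × I^B I^B: posterior weight 4/9; P(next child type AB) = 1.
  I^A I^A × I^B i: posterior weight 2/9; P(next child type AB) = 1/2.
  I^A i × I^B I^B: posterior weight 2/9; P(next child type AB) = 1/2.
  I^A i × I^B i: posterior weight 1/9; P(next child type AB) = 1/4.
Weighted sum = 25/36.

25/36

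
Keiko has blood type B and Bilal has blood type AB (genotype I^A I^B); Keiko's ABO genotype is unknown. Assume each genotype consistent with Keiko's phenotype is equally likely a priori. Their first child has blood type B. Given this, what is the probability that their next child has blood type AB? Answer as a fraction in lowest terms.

Possible genotypes: Keiko ∈ {I^B I^B, I^B i}; Bilal ∈ {I^A I^B}.
Weight each parental genotype pair by prior × P(type-B child):
  I^B I^B × I^A I^B: posterior weight 1/2; P(next child type AB) = 1/2.
  I^B i × I^A I^B: posterior weight 1/2; P(next child type AB) = 1/4.
Weighted sum = 3/8.

3/8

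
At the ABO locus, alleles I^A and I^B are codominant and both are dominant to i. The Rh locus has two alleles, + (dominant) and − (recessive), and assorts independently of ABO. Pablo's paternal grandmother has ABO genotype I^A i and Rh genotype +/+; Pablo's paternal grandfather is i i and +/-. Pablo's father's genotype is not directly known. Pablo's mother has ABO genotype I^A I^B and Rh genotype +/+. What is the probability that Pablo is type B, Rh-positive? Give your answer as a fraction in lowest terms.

Pablo's father's ABO genotype from I^A i × i i: 1/2 I^A i, 1/2 i i.
Crossing each possibility with the mother I^A I^B and summing P(type B): 1/2·1/4 + 1/2·1/2 = 3/8.
Similarly for Rh via the father's Rh distribution: P(Rh+) = 1.
Independent loci: 3/8 × 1 = 3/8.

3/8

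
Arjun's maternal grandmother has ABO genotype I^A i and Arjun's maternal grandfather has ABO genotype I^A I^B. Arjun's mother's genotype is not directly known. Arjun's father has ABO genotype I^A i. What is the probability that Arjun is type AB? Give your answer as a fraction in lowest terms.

1/8

Arjun's mother's ABO genotype from I^A i × I^A I^B: 1/4 I^A I^A, 1/4 I^A I^B, 1/4 I^A i, 1/4 I^B i.
Crossing each possibility with the father I^A i and summing P(type AB): 1/4·0 + 1/4·1/4 + 1/4·0 + 1/4·1/4 = 1/8.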